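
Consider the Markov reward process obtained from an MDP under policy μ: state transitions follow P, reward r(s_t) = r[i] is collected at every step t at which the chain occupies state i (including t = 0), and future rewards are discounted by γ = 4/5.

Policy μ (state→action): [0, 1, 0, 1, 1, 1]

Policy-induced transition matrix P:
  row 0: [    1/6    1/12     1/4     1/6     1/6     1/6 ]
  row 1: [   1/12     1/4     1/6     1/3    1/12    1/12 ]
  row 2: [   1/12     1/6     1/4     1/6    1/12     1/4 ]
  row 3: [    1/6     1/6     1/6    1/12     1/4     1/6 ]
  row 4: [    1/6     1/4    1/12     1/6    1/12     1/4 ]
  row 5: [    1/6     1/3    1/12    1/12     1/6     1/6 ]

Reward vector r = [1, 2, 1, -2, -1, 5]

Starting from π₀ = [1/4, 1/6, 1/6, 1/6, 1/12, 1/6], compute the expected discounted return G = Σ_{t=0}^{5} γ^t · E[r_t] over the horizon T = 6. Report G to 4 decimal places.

G = 4.1650

t=0: π = [0.2500, 0.1667, 0.1667, 0.1667, 0.0833, 0.1667], E[r] = 1.1667, γ^t·E[r] = 1.166667, running G = 1.166667
t=1: π = [0.1389, 0.1944, 0.1806, 0.1667, 0.1458, 0.1736], E[r] = 1.0972, γ^t·E[r] = 0.877778, running G = 2.044444
t=2: π = [0.1354, 0.2124, 0.1667, 0.1707, 0.1372, 0.1777], E[r] = 1.1366, γ^t·E[r] = 0.727407, running G = 2.771852
t=3: π = [0.1351, 0.2141, 0.1656, 0.1730, 0.1379, 0.1743], E[r] = 1.1164, γ^t·E[r] = 0.571605, running G = 3.343457
t=4: π = [0.1350, 0.2138, 0.1657, 0.1734, 0.1380, 0.1741], E[r] = 1.1141, γ^t·E[r] = 0.456339, running G = 3.799796
t=5: π = [0.1350, 0.2137, 0.1657, 0.1733, 0.1380, 0.1742], E[r] = 1.1144, γ^t·E[r] = 0.365154, running G = 4.164950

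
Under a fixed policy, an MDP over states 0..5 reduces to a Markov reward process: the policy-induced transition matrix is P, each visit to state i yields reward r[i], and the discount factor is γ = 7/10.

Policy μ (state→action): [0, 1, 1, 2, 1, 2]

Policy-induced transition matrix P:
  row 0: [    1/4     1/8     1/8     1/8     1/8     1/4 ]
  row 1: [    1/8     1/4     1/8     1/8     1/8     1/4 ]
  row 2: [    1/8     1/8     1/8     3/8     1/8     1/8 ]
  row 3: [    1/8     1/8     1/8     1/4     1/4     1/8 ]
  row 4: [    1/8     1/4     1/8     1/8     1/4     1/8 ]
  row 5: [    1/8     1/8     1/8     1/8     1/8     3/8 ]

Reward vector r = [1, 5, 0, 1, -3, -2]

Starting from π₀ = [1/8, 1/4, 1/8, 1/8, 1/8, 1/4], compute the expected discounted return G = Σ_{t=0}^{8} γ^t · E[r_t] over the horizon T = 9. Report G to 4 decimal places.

t=0: π = [0.1250, 0.2500, 0.1250, 0.1250, 0.1250, 0.2500], E[r] = 0.6250, γ^t·E[r] = 0.625000, running G = 0.625000
t=1: π = [0.1406, 0.1719, 0.1250, 0.1719, 0.1563, 0.2344], E[r] = 0.2344, γ^t·E[r] = 0.164063, running G = 0.789063
t=2: π = [0.1426, 0.1660, 0.1250, 0.1777, 0.1660, 0.2227], E[r] = 0.2070, γ^t·E[r] = 0.101445, running G = 0.890508
t=3: π = [0.1428, 0.1665, 0.1250, 0.1785, 0.1680, 0.2192], E[r] = 0.2114, γ^t·E[r] = 0.072519, running G = 0.963027
t=4: π = [0.1429, 0.1668, 0.1250, 0.1786, 0.1683, 0.2185], E[r] = 0.2136, γ^t·E[r] = 0.051284, running G = 1.014310
t=5: π = [0.1429, 0.1669, 0.1250, 0.1786, 0.1684, 0.2183], E[r] = 0.2141, γ^t·E[r] = 0.035991, running G = 1.050302
t=6: π = [0.1429, 0.1669, 0.1250, 0.1786, 0.1684, 0.2183], E[r] = 0.2143, γ^t·E[r] = 0.025207, running G = 1.075509
t=7: π = [0.1429, 0.1669, 0.1250, 0.1786, 0.1684, 0.2183], E[r] = 0.2143, γ^t·E[r] = 0.017647, running G = 1.093156
t=8: π = [0.1429, 0.1669, 0.1250, 0.1786, 0.1684, 0.2183], E[r] = 0.2143, γ^t·E[r] = 0.012353, running G = 1.105509

G = 1.1055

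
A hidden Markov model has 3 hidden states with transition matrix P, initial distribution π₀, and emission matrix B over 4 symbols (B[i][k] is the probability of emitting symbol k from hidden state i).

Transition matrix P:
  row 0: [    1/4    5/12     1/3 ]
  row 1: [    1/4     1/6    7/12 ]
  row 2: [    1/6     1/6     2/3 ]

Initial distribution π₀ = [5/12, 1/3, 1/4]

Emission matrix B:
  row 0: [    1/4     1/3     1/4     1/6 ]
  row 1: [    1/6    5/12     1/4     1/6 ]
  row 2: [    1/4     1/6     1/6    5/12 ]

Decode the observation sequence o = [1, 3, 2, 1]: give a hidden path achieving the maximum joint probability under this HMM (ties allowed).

t=0: δ = [1.389e-01, 1.389e-01, 4.167e-02]  (obs o_0=1)
t=1: δ = [5.787e-03, 9.645e-03, 3.376e-02]  ψ = [0, 0, 1]  (obs o_1=3)
t=2: δ = [1.407e-03, 1.407e-03, 3.751e-03]  ψ = [2, 2, 2]  (obs o_2=2)
t=3: δ = [2.084e-04, 2.605e-04, 4.168e-04]  ψ = [2, 2, 2]  (obs o_3=1)
backtrack: best end state = 2; path = [1, 2, 2, 2]

path = [1, 2, 2, 2]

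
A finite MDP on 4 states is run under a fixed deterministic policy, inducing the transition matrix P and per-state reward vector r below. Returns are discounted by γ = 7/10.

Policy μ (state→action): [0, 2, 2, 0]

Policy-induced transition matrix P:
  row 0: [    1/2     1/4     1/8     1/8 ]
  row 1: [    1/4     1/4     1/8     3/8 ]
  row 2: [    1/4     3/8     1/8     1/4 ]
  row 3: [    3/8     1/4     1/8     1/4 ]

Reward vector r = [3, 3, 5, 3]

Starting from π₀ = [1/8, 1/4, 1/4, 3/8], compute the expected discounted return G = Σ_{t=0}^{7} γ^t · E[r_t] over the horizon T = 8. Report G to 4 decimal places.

t=0: π = [0.1250, 0.2500, 0.2500, 0.3750], E[r] = 3.5000, γ^t·E[r] = 3.500000, running G = 3.500000
t=1: π = [0.3281, 0.2813, 0.1250, 0.2656], E[r] = 3.2500, γ^t·E[r] = 2.275000, running G = 5.775000
t=2: π = [0.3652, 0.2656, 0.1250, 0.2441], E[r] = 3.2500, γ^t·E[r] = 1.592500, running G = 7.367500
t=3: π = [0.3718, 0.2656, 0.1250, 0.2375], E[r] = 3.2500, γ^t·E[r] = 1.114750, running G = 8.482250
t=4: π = [0.3727, 0.2656, 0.1250, 0.2367], E[r] = 3.2500, γ^t·E[r] = 0.780325, running G = 9.262575
t=5: π = [0.3728, 0.2656, 0.1250, 0.2366], E[r] = 3.2500, γ^t·E[r] = 0.546228, running G = 9.808803
t=6: π = [0.3728, 0.2656, 0.1250, 0.2366], E[r] = 3.2500, γ^t·E[r] = 0.382359, running G = 10.191162
t=7: π = [0.3728, 0.2656, 0.1250, 0.2366], E[r] = 3.2500, γ^t·E[r] = 0.267651, running G = 10.458813

G = 10.4588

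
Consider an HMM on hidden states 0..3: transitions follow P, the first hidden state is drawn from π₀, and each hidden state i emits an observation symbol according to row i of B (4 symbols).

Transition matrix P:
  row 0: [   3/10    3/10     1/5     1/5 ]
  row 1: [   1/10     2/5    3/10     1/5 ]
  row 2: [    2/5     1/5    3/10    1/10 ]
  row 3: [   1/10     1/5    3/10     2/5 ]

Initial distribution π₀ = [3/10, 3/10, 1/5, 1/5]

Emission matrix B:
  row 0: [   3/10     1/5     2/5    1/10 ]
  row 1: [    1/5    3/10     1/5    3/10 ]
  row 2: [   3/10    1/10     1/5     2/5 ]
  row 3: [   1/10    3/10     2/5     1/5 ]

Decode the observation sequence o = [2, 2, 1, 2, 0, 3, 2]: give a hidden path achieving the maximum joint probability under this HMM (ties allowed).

path = [3, 3, 3, 3, 2, 2, 0]

t=0: δ = [1.200e-01, 6.000e-02, 4.000e-02, 8.000e-02]  (obs o_0=2)
t=1: δ = [1.440e-02, 7.200e-03, 4.800e-03, 1.280e-02]  ψ = [0, 0, 0, 3]  (obs o_1=2)
t=2: δ = [8.640e-04, 1.296e-03, 3.840e-04, 1.536e-03]  ψ = [0, 0, 3, 3]  (obs o_2=1)
t=3: δ = [1.037e-04, 1.037e-04, 9.216e-05, 2.458e-04]  ψ = [0, 1, 3, 3]  (obs o_3=2)
t=4: δ = [1.106e-05, 9.830e-06, 2.212e-05, 9.830e-06]  ψ = [2, 3, 3, 3]  (obs o_4=0)
t=5: δ = [8.847e-07, 1.327e-06, 2.654e-06, 7.864e-07]  ψ = [2, 2, 2, 3]  (obs o_5=3)
t=6: δ = [4.247e-07, 1.062e-07, 1.593e-07, 1.258e-07]  ψ = [2, 1, 2, 3]  (obs o_6=2)
backtrack: best end state = 0; path = [3, 3, 3, 3, 2, 2, 0]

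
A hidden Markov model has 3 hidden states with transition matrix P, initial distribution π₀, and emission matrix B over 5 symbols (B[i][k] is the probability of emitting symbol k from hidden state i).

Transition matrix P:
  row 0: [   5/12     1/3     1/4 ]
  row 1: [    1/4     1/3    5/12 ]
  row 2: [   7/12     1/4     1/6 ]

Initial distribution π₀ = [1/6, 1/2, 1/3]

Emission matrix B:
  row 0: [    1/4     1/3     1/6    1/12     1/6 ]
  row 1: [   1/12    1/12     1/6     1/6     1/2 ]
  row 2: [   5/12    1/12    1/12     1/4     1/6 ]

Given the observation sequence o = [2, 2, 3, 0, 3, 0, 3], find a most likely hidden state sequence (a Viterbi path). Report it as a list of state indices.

t=0: δ = [2.778e-02, 8.333e-02, 2.778e-02]  (obs o_0=2)
t=1: δ = [3.472e-03, 4.630e-03, 2.894e-03]  ψ = [1, 1, 1]  (obs o_1=2)
t=2: δ = [1.407e-04, 2.572e-04, 4.823e-04]  ψ = [2, 1, 1]  (obs o_2=3)
t=3: δ = [7.033e-05, 1.005e-05, 4.465e-05]  ψ = [2, 2, 1]  (obs o_3=0)
t=4: δ = [2.442e-06, 3.907e-06, 4.396e-06]  ψ = [0, 0, 0]  (obs o_4=3)
t=5: δ = [6.410e-07, 1.085e-07, 6.783e-07]  ψ = [2, 1, 1]  (obs o_5=0)
t=6: δ = [3.297e-08, 3.561e-08, 4.006e-08]  ψ = [2, 0, 0]  (obs o_6=3)
backtrack: best end state = 2; path = [1, 1, 2, 0, 2, 0, 2]

path = [1, 1, 2, 0, 2, 0, 2]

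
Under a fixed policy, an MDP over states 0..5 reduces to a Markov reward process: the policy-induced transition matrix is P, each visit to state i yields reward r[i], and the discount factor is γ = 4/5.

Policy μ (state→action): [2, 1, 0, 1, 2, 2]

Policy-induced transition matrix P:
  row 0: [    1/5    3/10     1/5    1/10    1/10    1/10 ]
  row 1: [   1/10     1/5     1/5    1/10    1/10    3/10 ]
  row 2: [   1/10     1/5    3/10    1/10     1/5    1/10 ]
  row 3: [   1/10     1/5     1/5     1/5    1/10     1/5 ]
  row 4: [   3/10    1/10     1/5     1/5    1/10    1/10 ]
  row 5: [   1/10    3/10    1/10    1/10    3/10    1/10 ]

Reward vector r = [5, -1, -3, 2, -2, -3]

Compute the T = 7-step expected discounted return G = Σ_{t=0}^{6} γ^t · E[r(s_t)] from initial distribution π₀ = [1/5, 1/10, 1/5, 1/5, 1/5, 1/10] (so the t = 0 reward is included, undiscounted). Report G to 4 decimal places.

t=0: π = [0.2000, 0.1000, 0.2000, 0.2000, 0.2000, 0.1000], E[r] = 0.0000, γ^t·E[r] = 0.000000, running G = 0.000000
t=1: π = [0.1600, 0.2100, 0.2100, 0.1400, 0.1400, 0.1400], E[r] = -0.4600, γ^t·E[r] = -0.368000, running G = -0.368000
t=2: π = [0.1440, 0.2160, 0.2070, 0.1280, 0.1490, 0.1560], E[r] = -0.6270, γ^t·E[r] = -0.401280, running G = -0.769280
t=3: π = [0.1442, 0.2151, 0.2051, 0.1277, 0.1519, 0.1560], E[r] = -0.6258, γ^t·E[r] = -0.320410, running G = -1.089690
t=4: π = [0.1448, 0.2148, 0.2049, 0.1280, 0.1517, 0.1558], E[r] = -0.6204, γ^t·E[r] = -0.254128, running G = -1.343818
t=5: π = [0.1448, 0.2149, 0.2049, 0.1280, 0.1516, 0.1558], E[r] = -0.6202, γ^t·E[r] = -0.203215, running G = -1.547033
t=6: π = [0.1448, 0.2149, 0.2049, 0.1280, 0.1516, 0.1558], E[r] = -0.6203, γ^t·E[r] = -0.162599, running G = -1.709632

G = -1.7096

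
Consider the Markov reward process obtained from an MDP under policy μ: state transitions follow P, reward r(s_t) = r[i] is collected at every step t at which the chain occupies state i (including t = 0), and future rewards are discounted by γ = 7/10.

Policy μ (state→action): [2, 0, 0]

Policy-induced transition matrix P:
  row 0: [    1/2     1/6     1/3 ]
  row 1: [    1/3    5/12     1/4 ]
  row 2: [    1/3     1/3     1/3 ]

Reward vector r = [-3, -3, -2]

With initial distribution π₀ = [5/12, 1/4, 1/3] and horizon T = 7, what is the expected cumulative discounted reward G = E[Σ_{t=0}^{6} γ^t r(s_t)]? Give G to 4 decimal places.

G = -8.2041

t=0: π = [0.4167, 0.2500, 0.3333], E[r] = -2.6667, γ^t·E[r] = -2.666667, running G = -2.666667
t=1: π = [0.4028, 0.2847, 0.3125], E[r] = -2.6875, γ^t·E[r] = -1.881250, running G = -4.547917
t=2: π = [0.4005, 0.2899, 0.3096], E[r] = -2.6904, γ^t·E[r] = -1.318293, running G = -5.866209
t=3: π = [0.4001, 0.2908, 0.3092], E[r] = -2.6908, γ^t·E[r] = -0.922954, running G = -6.789163
t=4: π = [0.4000, 0.2909, 0.3091], E[r] = -2.6909, γ^t·E[r] = -0.646084, running G = -7.435247
t=5: π = [0.4000, 0.2909, 0.3091], E[r] = -2.6909, γ^t·E[r] = -0.452261, running G = -7.887508
t=6: π = [0.4000, 0.2909, 0.3091], E[r] = -2.6909, γ^t·E[r] = -0.316583, running G = -8.204091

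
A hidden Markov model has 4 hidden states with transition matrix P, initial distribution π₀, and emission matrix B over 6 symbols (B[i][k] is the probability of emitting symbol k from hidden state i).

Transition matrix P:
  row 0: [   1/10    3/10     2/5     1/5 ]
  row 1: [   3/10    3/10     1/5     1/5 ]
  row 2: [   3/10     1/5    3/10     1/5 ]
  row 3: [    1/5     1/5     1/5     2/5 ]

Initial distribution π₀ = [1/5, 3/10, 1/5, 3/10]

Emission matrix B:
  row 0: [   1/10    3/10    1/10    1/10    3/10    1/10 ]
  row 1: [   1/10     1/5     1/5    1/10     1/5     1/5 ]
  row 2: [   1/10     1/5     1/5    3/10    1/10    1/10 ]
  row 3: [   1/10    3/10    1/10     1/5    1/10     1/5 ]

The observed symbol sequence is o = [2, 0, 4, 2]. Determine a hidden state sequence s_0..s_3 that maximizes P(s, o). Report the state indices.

path = [1, 1, 0, 2]

t=0: δ = [2.000e-02, 6.000e-02, 4.000e-02, 3.000e-02]  (obs o_0=2)
t=1: δ = [1.800e-03, 1.800e-03, 1.200e-03, 1.200e-03]  ψ = [1, 1, 1, 1]  (obs o_1=0)
t=2: δ = [1.620e-04, 1.080e-04, 7.200e-05, 4.800e-05]  ψ = [1, 0, 0, 3]  (obs o_2=4)
t=3: δ = [3.240e-06, 9.720e-06, 1.296e-05, 3.240e-06]  ψ = [1, 0, 0, 0]  (obs o_3=2)
backtrack: best end state = 2; path = [1, 1, 0, 2]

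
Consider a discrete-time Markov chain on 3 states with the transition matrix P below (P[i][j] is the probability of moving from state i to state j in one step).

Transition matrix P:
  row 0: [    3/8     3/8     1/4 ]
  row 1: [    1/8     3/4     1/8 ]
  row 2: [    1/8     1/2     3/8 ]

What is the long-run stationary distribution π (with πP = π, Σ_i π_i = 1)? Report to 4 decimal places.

Balance equations π_j = Σ_i π_i·P[i][j]:
  π_0 = 3/8·π_0 + 1/8·π_1 + 1/8·π_2
  π_1 = 3/8·π_0 + 3/4·π_1 + 1/2·π_2
  normalize: π_0 + π_1 + π_2 = 1
Solving the linear system gives exactly π = [1/6, 23/36, 7/36].

π = [0.1667, 0.6389, 0.1944]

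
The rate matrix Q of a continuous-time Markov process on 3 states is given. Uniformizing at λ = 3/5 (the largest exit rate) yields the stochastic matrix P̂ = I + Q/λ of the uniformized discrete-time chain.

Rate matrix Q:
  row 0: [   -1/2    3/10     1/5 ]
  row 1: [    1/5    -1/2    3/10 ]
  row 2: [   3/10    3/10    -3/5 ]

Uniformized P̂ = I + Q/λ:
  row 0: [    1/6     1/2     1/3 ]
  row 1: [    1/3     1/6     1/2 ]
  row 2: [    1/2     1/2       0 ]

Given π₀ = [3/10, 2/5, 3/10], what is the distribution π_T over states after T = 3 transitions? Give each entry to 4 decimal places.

π = [0.3278, 0.3741, 0.2981]

t=0: π = [0.3000, 0.4000, 0.3000]
t=1: π = [0.3333, 0.3667, 0.3000]
t=2: π = [0.3278, 0.3778, 0.2944]
t=3: π = [0.3278, 0.3741, 0.2981]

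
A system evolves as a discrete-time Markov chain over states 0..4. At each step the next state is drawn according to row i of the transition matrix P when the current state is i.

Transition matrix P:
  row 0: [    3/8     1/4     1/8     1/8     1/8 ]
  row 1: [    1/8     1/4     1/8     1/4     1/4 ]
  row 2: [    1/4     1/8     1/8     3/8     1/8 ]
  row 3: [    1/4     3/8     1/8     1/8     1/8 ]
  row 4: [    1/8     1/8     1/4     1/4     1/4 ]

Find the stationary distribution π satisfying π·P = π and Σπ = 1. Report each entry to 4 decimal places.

π = [0.2267, 0.2362, 0.1471, 0.2134, 0.1766]

Balance equations π_j = Σ_i π_i·P[i][j]:
  π_0 = 3/8·π_0 + 1/8·π_1 + 1/4·π_2 + 1/4·π_3 + 1/8·π_4
  π_1 = 1/4·π_0 + 1/4·π_1 + 1/8·π_2 + 3/8·π_3 + 1/8·π_4
  π_2 = 1/8·π_0 + 1/8·π_1 + 1/8·π_2 + 1/8·π_3 + 1/4·π_4
  π_3 = 1/8·π_0 + 1/4·π_1 + 3/8·π_2 + 1/8·π_3 + 1/4·π_4
  normalize: π_0 + π_1 + π_2 + π_3 + π_4 = 1
Solving the linear system gives exactly π = [407/1795, 424/1795, 264/1795, 383/1795, 317/1795].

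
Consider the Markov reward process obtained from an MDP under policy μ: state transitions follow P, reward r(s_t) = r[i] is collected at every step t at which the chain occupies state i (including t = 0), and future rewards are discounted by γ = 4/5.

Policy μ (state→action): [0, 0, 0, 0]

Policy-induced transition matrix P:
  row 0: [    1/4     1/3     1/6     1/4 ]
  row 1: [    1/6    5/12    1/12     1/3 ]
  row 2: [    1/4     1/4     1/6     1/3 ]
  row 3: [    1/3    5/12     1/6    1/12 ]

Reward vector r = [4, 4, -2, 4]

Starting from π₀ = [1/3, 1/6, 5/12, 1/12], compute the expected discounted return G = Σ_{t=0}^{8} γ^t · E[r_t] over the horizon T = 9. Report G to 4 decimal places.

G = 12.0079

t=0: π = [0.3333, 0.1667, 0.4167, 0.0833], E[r] = 1.5000, γ^t·E[r] = 1.500000, running G = 1.500000
t=1: π = [0.2431, 0.3194, 0.1528, 0.2847], E[r] = 3.0833, γ^t·E[r] = 2.466667, running G = 3.966667
t=2: π = [0.2471, 0.3709, 0.1400, 0.2419], E[r] = 3.1597, γ^t·E[r] = 2.022222, running G = 5.988889
t=3: π = [0.2392, 0.3727, 0.1358, 0.2523], E[r] = 3.1855, γ^t·E[r] = 1.630963, running G = 7.619852
t=4: π = [0.2400, 0.3741, 0.1356, 0.2503], E[r] = 3.1864, γ^t·E[r] = 1.305136, running G = 8.924988
t=5: π = [0.2397, 0.3741, 0.1355, 0.2508], E[r] = 3.1871, γ^t·E[r] = 1.044333, running G = 9.969321
t=6: π = [0.2397, 0.3741, 0.1355, 0.2507], E[r] = 3.1870, γ^t·E[r] = 0.835462, running G = 10.804783
t=7: π = [0.2397, 0.3741, 0.1355, 0.2507], E[r] = 3.1871, γ^t·E[r] = 0.668374, running G = 11.473157
t=8: π = [0.2397, 0.3741, 0.1355, 0.2507], E[r] = 3.1871, γ^t·E[r] = 0.534699, running G = 12.007856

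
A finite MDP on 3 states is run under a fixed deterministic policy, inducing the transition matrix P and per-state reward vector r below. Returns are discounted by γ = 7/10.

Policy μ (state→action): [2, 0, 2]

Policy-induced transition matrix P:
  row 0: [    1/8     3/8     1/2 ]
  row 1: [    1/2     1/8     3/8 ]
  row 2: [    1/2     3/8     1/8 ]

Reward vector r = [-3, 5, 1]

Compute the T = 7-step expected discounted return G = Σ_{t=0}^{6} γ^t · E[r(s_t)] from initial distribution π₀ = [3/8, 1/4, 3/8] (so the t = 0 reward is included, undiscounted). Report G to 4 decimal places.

t=0: π = [0.3750, 0.2500, 0.3750], E[r] = 0.5000, γ^t·E[r] = 0.500000, running G = 0.500000
t=1: π = [0.3594, 0.3125, 0.3281], E[r] = 0.8125, γ^t·E[r] = 0.568750, running G = 1.068750
t=2: π = [0.3652, 0.2969, 0.3379], E[r] = 0.7266, γ^t·E[r] = 0.356016, running G = 1.424766
t=3: π = [0.3630, 0.3008, 0.3362], E[r] = 0.7510, γ^t·E[r] = 0.257585, running G = 1.682351
t=4: π = [0.3639, 0.2998, 0.3363], E[r] = 0.7438, γ^t·E[r] = 0.178580, running G = 1.860931
t=5: π = [0.3636, 0.3000, 0.3364], E[r] = 0.7460, γ^t·E[r] = 0.125378, running G = 1.986309
t=6: π = [0.3637, 0.3000, 0.3363], E[r] = 0.7453, γ^t·E[r] = 0.087681, running G = 2.073990

G = 2.0740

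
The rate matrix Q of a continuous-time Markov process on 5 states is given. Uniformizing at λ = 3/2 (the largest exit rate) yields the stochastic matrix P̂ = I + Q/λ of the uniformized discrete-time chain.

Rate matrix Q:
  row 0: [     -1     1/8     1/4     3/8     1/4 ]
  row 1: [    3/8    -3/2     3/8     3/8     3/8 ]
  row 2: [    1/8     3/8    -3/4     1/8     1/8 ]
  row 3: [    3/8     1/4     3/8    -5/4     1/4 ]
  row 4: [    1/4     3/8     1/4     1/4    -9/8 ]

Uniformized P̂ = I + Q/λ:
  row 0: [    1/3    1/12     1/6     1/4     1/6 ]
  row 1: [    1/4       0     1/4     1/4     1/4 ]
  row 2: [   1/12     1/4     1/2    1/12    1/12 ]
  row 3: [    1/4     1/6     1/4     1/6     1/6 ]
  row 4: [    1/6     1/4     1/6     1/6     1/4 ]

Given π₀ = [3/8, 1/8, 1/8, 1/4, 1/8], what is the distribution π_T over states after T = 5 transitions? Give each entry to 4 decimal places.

π = [0.2046, 0.1611, 0.2912, 0.1730, 0.1701]

t=0: π = [0.3750, 0.1250, 0.1250, 0.2500, 0.1250]
t=1: π = [0.2500, 0.1354, 0.2396, 0.1979, 0.1771]
t=2: π = [0.2161, 0.1580, 0.2743, 0.1788, 0.1727]
t=3: π = [0.2079, 0.1596, 0.2862, 0.1750, 0.1714]
t=4: π = [0.2053, 0.1609, 0.2899, 0.1734, 0.1704]
t=5: π = [0.2046, 0.1611, 0.2912, 0.1730, 0.1701]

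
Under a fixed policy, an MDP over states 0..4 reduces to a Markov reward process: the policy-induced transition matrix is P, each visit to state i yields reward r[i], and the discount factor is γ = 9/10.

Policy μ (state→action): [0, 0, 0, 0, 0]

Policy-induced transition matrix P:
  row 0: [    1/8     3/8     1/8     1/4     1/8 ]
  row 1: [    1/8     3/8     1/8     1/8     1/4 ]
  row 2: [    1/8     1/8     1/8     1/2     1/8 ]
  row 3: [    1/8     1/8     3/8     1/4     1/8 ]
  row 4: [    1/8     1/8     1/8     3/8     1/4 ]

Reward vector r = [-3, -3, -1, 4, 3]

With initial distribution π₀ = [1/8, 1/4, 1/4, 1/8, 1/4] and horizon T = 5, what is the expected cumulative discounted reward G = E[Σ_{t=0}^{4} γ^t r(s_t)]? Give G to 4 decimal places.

t=0: π = [0.1250, 0.2500, 0.2500, 0.1250, 0.2500], E[r] = -0.1250, γ^t·E[r] = -0.125000, running G = -0.125000
t=1: π = [0.1250, 0.2188, 0.1563, 0.3125, 0.1875], E[r] = 0.6250, γ^t·E[r] = 0.562500, running G = 0.437500
t=2: π = [0.1250, 0.2109, 0.2031, 0.2852, 0.1758], E[r] = 0.4570, γ^t·E[r] = 0.370195, running G = 0.807695
t=3: π = [0.1250, 0.2090, 0.1963, 0.2964, 0.1733], E[r] = 0.5073, γ^t·E[r] = 0.369839, running G = 1.177535
t=4: π = [0.1250, 0.2085, 0.1991, 0.2946, 0.1728], E[r] = 0.4973, γ^t·E[r] = 0.326248, running G = 1.503783

G = 1.5038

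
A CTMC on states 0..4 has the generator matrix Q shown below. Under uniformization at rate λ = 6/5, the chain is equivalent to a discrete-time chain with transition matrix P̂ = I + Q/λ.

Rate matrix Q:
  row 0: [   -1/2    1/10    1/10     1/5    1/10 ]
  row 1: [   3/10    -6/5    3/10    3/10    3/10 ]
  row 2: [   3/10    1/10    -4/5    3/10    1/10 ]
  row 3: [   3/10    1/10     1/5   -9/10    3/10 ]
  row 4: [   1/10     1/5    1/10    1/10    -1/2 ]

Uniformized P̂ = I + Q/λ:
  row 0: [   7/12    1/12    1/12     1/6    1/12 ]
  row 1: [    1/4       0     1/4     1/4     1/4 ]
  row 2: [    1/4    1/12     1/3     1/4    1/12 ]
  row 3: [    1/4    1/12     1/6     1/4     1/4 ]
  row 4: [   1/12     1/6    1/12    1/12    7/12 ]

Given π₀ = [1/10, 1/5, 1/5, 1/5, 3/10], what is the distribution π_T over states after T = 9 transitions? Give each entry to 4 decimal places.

t=0: π = [0.1000, 0.2000, 0.2000, 0.2000, 0.3000]
t=1: π = [0.2333, 0.0917, 0.1833, 0.1917, 0.3000]
t=2: π = [0.2778, 0.1007, 0.1604, 0.1806, 0.2806]
t=3: π = [0.2958, 0.0983, 0.1553, 0.1801, 0.2705]
t=4: π = [0.3035, 0.0977, 0.1535, 0.1803, 0.2650]
t=5: π = [0.3070, 0.0973, 0.1530, 0.1805, 0.2621]
t=6: π = [0.3086, 0.0971, 0.1528, 0.1807, 0.2607]
t=7: π = [0.3094, 0.0970, 0.1528, 0.1808, 0.2600]
t=8: π = [0.3098, 0.0969, 0.1528, 0.1809, 0.2596]
t=9: π = [0.3100, 0.0969, 0.1527, 0.1809, 0.2594]

π = [0.3100, 0.0969, 0.1527, 0.1809, 0.2594]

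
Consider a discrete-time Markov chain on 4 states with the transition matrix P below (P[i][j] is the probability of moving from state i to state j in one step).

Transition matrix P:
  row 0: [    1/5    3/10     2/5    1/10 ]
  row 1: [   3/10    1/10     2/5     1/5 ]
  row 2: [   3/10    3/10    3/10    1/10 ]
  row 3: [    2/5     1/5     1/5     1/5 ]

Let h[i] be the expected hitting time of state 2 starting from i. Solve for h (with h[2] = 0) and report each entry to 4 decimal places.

h = [2.6847, 2.7340, 0.0000, 3.2759]

First-step conditioning: h[2] = 0; for i ≠ 2, h[i] = 1 + Σ_k P[i][k]·h[k].
  h[0] = 1 + 1/5·h[0] + 3/10·h[1] + 1/10·h[3]
  h[1] = 1 + 3/10·h[0] + 1/10·h[1] + 1/5·h[3]
  h[3] = 1 + 2/5·h[0] + 1/5·h[1] + 1/5·h[3]
Solving the 3×3 linear system over states ≠ 2 gives exactly h = [545/203, 555/203, 0, 95/29] (h[2] = 0 is the target).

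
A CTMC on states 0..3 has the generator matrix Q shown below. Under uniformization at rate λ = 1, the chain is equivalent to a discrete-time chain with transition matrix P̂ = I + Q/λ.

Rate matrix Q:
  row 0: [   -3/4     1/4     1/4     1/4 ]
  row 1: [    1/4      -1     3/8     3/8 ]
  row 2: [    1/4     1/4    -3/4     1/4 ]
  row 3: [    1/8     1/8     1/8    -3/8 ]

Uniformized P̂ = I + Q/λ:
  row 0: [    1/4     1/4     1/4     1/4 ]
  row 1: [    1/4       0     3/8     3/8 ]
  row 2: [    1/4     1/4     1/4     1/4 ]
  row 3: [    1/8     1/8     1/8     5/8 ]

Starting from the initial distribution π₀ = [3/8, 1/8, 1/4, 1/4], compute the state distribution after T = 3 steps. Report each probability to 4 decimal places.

t=0: π = [0.3750, 0.1250, 0.2500, 0.2500]
t=1: π = [0.2188, 0.1875, 0.2344, 0.3594]
t=2: π = [0.2051, 0.1582, 0.2285, 0.4082]
t=3: π = [0.1990, 0.1594, 0.2188, 0.4229]

π = [0.1990, 0.1594, 0.2188, 0.4229]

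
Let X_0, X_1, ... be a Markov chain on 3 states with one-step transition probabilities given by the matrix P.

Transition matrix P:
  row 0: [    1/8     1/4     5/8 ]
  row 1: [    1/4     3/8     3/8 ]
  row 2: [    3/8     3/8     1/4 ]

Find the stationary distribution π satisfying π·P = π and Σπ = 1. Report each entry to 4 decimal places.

π = [0.2658, 0.3418, 0.3924]

Balance equations π_j = Σ_i π_i·P[i][j]:
  π_0 = 1/8·π_0 + 1/4·π_1 + 3/8·π_2
  π_1 = 1/4·π_0 + 3/8·π_1 + 3/8·π_2
  normalize: π_0 + π_1 + π_2 = 1
Solving the linear system gives exactly π = [21/79, 27/79, 31/79].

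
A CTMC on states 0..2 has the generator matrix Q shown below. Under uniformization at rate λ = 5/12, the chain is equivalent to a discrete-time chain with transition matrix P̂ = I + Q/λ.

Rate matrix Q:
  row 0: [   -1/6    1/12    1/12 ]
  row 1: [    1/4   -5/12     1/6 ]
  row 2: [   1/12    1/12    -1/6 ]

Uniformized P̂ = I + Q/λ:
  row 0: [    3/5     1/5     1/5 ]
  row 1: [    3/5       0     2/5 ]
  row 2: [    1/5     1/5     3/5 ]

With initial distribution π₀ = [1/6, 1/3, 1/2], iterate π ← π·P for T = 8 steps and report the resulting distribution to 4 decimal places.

π = [0.4443, 0.1667, 0.3890]

t=0: π = [0.1667, 0.3333, 0.5000]
t=1: π = [0.4000, 0.1333, 0.4667]
t=2: π = [0.4133, 0.1733, 0.4133]
t=3: π = [0.4347, 0.1653, 0.4000]
t=4: π = [0.4400, 0.1669, 0.3931]
t=5: π = [0.4428, 0.1666, 0.3906]
t=6: π = [0.4438, 0.1667, 0.3896]
t=7: π = [0.4442, 0.1667, 0.3892]
t=8: π = [0.4443, 0.1667, 0.3890]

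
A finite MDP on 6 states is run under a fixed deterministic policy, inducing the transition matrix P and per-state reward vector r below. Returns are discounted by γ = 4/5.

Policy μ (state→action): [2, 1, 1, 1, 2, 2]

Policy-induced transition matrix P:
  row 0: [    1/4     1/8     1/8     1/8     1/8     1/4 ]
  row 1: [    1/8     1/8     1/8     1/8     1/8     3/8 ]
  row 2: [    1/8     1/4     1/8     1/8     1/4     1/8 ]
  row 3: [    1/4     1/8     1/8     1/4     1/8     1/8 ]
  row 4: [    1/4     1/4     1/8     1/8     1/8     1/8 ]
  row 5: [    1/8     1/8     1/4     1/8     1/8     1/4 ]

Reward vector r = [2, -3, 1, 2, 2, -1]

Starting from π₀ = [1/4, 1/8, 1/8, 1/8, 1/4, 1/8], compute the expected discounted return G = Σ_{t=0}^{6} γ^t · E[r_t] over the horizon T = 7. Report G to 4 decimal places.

t=0: π = [0.2500, 0.1250, 0.1250, 0.1250, 0.2500, 0.1250], E[r] = 0.8750, γ^t·E[r] = 0.875000, running G = 0.875000
t=1: π = [0.2031, 0.1719, 0.1406, 0.1406, 0.1406, 0.2031], E[r] = 0.3906, γ^t·E[r] = 0.312500, running G = 1.187500
t=2: π = [0.1855, 0.1602, 0.1504, 0.1426, 0.1426, 0.2188], E[r] = 0.3926, γ^t·E[r] = 0.251250, running G = 1.438750
t=3: π = [0.1838, 0.1616, 0.1523, 0.1428, 0.1438, 0.2156], E[r] = 0.3928, γ^t·E[r] = 0.201125, running G = 1.639875
t=4: π = [0.1838, 0.1620, 0.1519, 0.1429, 0.1440, 0.2153], E[r] = 0.3920, γ^t·E[r] = 0.160550, running G = 1.800425
t=5: π = [0.1838, 0.1620, 0.1519, 0.1429, 0.1440, 0.2154], E[r] = 0.3919, γ^t·E[r] = 0.128418, running G = 1.928843
t=6: π = [0.1838, 0.1620, 0.1519, 0.1429, 0.1440, 0.2154], E[r] = 0.3919, γ^t·E[r] = 0.102739, running G = 2.031582

G = 2.0316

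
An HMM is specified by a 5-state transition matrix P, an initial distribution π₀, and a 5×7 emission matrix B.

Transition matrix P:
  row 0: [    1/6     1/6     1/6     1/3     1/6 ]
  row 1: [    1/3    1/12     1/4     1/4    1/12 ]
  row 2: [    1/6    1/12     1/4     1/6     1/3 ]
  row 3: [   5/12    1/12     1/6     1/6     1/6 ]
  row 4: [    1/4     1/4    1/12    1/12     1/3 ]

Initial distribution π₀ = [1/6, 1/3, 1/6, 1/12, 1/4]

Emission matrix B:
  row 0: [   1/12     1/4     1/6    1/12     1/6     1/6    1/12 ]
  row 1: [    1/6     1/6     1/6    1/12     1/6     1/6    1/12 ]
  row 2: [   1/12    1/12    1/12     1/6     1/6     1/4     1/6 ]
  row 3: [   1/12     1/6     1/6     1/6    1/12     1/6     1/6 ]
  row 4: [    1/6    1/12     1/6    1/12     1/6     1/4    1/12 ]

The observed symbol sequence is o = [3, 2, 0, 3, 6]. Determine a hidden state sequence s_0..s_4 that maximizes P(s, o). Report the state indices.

path = [2, 4, 1, 2, 2]

t=0: δ = [1.389e-02, 2.778e-02, 2.778e-02, 1.389e-02, 2.083e-02]  (obs o_0=3)
t=1: δ = [1.543e-03, 8.681e-04, 5.787e-04, 1.157e-03, 1.543e-03]  ψ = [1, 4, 1, 1, 2]  (obs o_1=2)
t=2: δ = [4.019e-05, 6.430e-05, 2.143e-05, 4.287e-05, 8.573e-05]  ψ = [3, 4, 0, 0, 4]  (obs o_2=0)
t=3: δ = [1.786e-06, 1.786e-06, 2.679e-06, 2.679e-06, 2.381e-06]  ψ = [1, 4, 1, 1, 4]  (obs o_3=3)
t=4: δ = [9.303e-08, 4.961e-08, 1.116e-07, 9.923e-08, 7.442e-08]  ψ = [3, 4, 2, 0, 2]  (obs o_4=6)
backtrack: best end state = 2; path = [2, 4, 1, 2, 2]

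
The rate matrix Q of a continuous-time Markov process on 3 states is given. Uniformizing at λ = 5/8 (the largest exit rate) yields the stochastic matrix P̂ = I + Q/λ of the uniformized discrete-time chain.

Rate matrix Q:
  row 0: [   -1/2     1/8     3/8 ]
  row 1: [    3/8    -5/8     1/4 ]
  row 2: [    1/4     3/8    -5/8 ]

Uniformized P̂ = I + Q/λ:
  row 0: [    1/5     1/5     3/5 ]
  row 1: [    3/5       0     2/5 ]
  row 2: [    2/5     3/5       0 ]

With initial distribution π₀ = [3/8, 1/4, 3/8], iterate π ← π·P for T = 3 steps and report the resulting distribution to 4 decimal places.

t=0: π = [0.3750, 0.2500, 0.3750]
t=1: π = [0.3750, 0.3000, 0.3250]
t=2: π = [0.3850, 0.2700, 0.3450]
t=3: π = [0.3770, 0.2840, 0.3390]

π = [0.3770, 0.2840, 0.3390]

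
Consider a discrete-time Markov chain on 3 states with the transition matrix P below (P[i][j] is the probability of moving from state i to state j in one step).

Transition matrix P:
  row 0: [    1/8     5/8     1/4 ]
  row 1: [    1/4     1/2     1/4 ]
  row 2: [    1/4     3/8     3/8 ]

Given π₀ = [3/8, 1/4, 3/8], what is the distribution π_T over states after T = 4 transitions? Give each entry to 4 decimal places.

t=0: π = [0.3750, 0.2500, 0.3750]
t=1: π = [0.2031, 0.5000, 0.2969]
t=2: π = [0.2246, 0.4883, 0.2871]
t=3: π = [0.2219, 0.4922, 0.2859]
t=4: π = [0.2223, 0.4920, 0.2857]

π = [0.2223, 0.4920, 0.2857]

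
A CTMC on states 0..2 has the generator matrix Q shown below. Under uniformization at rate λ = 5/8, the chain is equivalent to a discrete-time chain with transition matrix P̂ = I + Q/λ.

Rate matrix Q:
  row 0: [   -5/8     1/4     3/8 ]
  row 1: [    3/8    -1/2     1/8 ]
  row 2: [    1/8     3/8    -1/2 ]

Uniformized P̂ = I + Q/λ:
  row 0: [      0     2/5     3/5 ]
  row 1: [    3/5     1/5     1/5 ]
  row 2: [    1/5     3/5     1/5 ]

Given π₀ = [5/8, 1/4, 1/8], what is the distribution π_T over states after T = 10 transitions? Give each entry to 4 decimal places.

π = [0.2955, 0.3864, 0.3181]

t=0: π = [0.6250, 0.2500, 0.1250]
t=1: π = [0.1750, 0.3750, 0.4500]
t=2: π = [0.3150, 0.4150, 0.2700]
t=3: π = [0.3030, 0.3710, 0.3260]
t=4: π = [0.2878, 0.3910, 0.3212]
t=5: π = [0.2988, 0.3860, 0.3151]
t=6: π = [0.2946, 0.3858, 0.3195]
t=7: π = [0.2954, 0.3867, 0.3179]
t=8: π = [0.2956, 0.3862, 0.3182]
t=9: π = [0.2954, 0.3864, 0.3182]
t=10: π = [0.2955, 0.3864, 0.3181]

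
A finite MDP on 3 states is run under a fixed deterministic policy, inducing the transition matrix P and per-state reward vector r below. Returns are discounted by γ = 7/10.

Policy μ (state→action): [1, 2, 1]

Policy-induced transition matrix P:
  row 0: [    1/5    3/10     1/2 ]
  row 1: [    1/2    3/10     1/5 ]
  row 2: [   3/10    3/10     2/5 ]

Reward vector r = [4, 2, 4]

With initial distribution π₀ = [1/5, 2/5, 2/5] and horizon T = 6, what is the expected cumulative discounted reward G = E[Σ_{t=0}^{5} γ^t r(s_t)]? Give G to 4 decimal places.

t=0: π = [0.2000, 0.4000, 0.4000], E[r] = 3.2000, γ^t·E[r] = 3.200000, running G = 3.200000
t=1: π = [0.3600, 0.3000, 0.3400], E[r] = 3.4000, γ^t·E[r] = 2.380000, running G = 5.580000
t=2: π = [0.3240, 0.3000, 0.3760], E[r] = 3.4000, γ^t·E[r] = 1.666000, running G = 7.246000
t=3: π = [0.3276, 0.3000, 0.3724], E[r] = 3.4000, γ^t·E[r] = 1.166200, running G = 8.412200
t=4: π = [0.3272, 0.3000, 0.3728], E[r] = 3.4000, γ^t·E[r] = 0.816340, running G = 9.228540
t=5: π = [0.3273, 0.3000, 0.3727], E[r] = 3.4000, γ^t·E[r] = 0.571438, running G = 9.799978

G = 9.8000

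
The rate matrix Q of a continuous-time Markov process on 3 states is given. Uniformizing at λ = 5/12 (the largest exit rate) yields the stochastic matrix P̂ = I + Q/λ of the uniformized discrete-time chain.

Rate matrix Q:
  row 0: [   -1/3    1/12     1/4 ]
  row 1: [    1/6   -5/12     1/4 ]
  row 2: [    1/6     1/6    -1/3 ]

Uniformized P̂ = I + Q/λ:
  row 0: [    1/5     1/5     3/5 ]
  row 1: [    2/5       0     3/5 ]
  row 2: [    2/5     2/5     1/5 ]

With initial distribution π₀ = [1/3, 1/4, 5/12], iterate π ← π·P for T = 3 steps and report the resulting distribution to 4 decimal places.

π = [0.3333, 0.2373, 0.4293]

t=0: π = [0.3333, 0.2500, 0.4167]
t=1: π = [0.3333, 0.2333, 0.4333]
t=2: π = [0.3333, 0.2400, 0.4267]
t=3: π = [0.3333, 0.2373, 0.4293]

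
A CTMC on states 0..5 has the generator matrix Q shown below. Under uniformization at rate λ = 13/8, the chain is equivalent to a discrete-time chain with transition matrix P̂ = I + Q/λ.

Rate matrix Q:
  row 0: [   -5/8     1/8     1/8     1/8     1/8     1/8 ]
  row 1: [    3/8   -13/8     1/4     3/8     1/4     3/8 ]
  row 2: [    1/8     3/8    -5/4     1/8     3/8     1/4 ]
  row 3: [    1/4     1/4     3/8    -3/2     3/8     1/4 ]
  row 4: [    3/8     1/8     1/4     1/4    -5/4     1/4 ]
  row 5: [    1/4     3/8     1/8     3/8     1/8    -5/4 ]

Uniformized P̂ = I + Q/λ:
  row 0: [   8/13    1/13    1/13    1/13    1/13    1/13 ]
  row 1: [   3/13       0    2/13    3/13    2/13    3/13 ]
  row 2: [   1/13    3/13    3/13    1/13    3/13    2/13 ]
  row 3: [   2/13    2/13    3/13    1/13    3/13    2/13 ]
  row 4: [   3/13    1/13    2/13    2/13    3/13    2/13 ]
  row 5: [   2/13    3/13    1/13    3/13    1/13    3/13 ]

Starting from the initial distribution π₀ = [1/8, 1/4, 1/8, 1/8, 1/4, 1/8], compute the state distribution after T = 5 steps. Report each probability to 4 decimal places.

t=0: π = [0.1250, 0.2500, 0.1250, 0.1250, 0.2500, 0.1250]
t=1: π = [0.2404, 0.1058, 0.1538, 0.1538, 0.1731, 0.1731]
t=2: π = [0.2744, 0.1309, 0.1457, 0.1331, 0.1590, 0.1568]
t=3: π = [0.2916, 0.1236, 0.1421, 0.1334, 0.1544, 0.1549]
t=4: π = [0.2989, 0.1234, 0.1407, 0.1316, 0.1526, 0.1528]
t=5: π = [0.3022, 0.1227, 0.1400, 0.1312, 0.1518, 0.1521]

π = [0.3022, 0.1227, 0.1400, 0.1312, 0.1518, 0.1521]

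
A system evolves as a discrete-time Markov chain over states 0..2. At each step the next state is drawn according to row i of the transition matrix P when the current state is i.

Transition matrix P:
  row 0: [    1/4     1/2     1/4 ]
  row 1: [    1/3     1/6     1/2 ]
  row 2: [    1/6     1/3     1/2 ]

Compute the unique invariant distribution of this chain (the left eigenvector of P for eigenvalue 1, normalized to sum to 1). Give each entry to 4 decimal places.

π = [0.2400, 0.3200, 0.4400]

Balance equations π_j = Σ_i π_i·P[i][j]:
  π_0 = 1/4·π_0 + 1/3·π_1 + 1/6·π_2
  π_1 = 1/2·π_0 + 1/6·π_1 + 1/3·π_2
  normalize: π_0 + π_1 + π_2 = 1
Solving the linear system gives exactly π = [6/25, 8/25, 11/25].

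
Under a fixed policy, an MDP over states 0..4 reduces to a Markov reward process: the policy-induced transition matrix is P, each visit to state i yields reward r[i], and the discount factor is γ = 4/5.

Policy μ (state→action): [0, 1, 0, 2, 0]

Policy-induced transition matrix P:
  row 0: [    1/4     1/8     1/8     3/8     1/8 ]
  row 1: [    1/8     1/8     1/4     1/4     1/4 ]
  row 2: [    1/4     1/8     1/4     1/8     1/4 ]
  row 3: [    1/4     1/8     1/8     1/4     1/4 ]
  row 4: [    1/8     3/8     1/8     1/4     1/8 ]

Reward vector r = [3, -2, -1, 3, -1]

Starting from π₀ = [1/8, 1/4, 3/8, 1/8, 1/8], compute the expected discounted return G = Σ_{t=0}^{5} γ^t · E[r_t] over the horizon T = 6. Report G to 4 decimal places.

t=0: π = [0.1250, 0.2500, 0.3750, 0.1250, 0.1250], E[r] = -0.2500, γ^t·E[r] = -0.250000, running G = -0.250000
t=1: π = [0.2031, 0.1563, 0.2031, 0.2188, 0.2188], E[r] = 0.5313, γ^t·E[r] = 0.425000, running G = 0.175000
t=2: π = [0.2031, 0.1797, 0.1699, 0.2500, 0.1973], E[r] = 0.6328, γ^t·E[r] = 0.405000, running G = 0.580000
t=3: π = [0.2029, 0.1743, 0.1687, 0.2542, 0.2000], E[r] = 0.6538, γ^t·E[r] = 0.334750, running G = 0.914750
t=4: π = [0.2032, 0.1750, 0.1679, 0.2543, 0.1996], E[r] = 0.6550, γ^t·E[r] = 0.268275, running G = 1.183025
t=5: π = [0.2032, 0.1749, 0.1679, 0.2544, 0.1996], E[r] = 0.6554, γ^t·E[r] = 0.214775, running G = 1.397800

G = 1.3978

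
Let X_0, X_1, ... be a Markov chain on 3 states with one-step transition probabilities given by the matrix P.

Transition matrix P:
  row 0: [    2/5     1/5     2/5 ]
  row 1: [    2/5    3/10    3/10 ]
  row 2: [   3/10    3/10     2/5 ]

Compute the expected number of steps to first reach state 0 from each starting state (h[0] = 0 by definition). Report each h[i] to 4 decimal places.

First-step conditioning: h[0] = 0; for i ≠ 0, h[i] = 1 + Σ_k P[i][k]·h[k].
  h[1] = 1 + 3/10·h[1] + 3/10·h[2]
  h[2] = 1 + 3/10·h[1] + 2/5·h[2]
Solving the 2×2 linear system over states ≠ 0 gives exactly h = [0, 30/11, 100/33] (h[0] = 0 is the target).

h = [0.0000, 2.7273, 3.0303]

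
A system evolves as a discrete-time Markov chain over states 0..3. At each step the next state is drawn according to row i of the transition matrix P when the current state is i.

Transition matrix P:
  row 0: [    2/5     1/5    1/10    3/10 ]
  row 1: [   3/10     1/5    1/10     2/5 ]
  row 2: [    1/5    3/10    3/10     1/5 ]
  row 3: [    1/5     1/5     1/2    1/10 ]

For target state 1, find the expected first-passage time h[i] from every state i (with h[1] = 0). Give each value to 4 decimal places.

h = [4.4643, 0.0000, 3.9286, 4.2857]

First-step conditioning: h[1] = 0; for i ≠ 1, h[i] = 1 + Σ_k P[i][k]·h[k].
  h[0] = 1 + 2/5·h[0] + 1/10·h[2] + 3/10·h[3]
  h[2] = 1 + 1/5·h[0] + 3/10·h[2] + 1/5·h[3]
  h[3] = 1 + 1/5·h[0] + 1/2·h[2] + 1/10·h[3]
Solving the 3×3 linear system over states ≠ 1 gives exactly h = [125/28, 0, 55/14, 30/7] (h[1] = 0 is the target).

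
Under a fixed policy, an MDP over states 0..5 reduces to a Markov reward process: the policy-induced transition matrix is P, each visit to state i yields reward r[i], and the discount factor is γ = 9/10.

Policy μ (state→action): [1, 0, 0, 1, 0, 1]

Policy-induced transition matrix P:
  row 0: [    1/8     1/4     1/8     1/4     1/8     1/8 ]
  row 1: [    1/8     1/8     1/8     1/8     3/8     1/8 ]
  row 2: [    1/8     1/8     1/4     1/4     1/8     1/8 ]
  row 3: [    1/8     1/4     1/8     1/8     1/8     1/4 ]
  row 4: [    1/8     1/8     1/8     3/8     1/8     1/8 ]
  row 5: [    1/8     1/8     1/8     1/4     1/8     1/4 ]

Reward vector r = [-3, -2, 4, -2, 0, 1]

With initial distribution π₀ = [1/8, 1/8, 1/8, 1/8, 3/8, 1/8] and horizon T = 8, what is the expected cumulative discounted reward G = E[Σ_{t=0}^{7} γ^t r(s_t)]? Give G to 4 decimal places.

t=0: π = [0.1250, 0.1250, 0.1250, 0.1250, 0.3750, 0.1250], E[r] = -0.2500, γ^t·E[r] = -0.250000, running G = -0.250000
t=1: π = [0.1250, 0.1563, 0.1406, 0.2656, 0.1563, 0.1563], E[r] = -0.5000, γ^t·E[r] = -0.450000, running G = -0.700000
t=2: π = [0.1250, 0.1738, 0.1426, 0.2168, 0.1641, 0.1777], E[r] = -0.4082, γ^t·E[r] = -0.330645, running G = -1.030645
t=3: π = [0.1250, 0.1677, 0.1428, 0.2217, 0.1685, 0.1743], E[r] = -0.4082, γ^t·E[r] = -0.297580, running G = -1.328225
t=4: π = [0.1250, 0.1683, 0.1429, 0.2224, 0.1669, 0.1745], E[r] = -0.4105, γ^t·E[r] = -0.269344, running G = -1.597568
t=5: π = [0.1250, 0.1684, 0.1429, 0.2220, 0.1671, 0.1746], E[r] = -0.4099, γ^t·E[r] = -0.242020, running G = -1.839588
t=6: π = [0.1250, 0.1684, 0.1429, 0.2221, 0.1671, 0.1746], E[r] = -0.4099, γ^t·E[r] = -0.217842, running G = -2.057430
t=7: π = [0.1250, 0.1684, 0.1429, 0.2221, 0.1671, 0.1746], E[r] = -0.4099, γ^t·E[r] = -0.196064, running G = -2.253494

G = -2.2535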